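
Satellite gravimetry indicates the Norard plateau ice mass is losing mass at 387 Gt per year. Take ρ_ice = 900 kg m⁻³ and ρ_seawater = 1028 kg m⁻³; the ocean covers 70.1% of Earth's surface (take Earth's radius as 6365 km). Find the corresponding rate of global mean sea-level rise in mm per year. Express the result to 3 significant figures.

ρ_w = 1028 kg m⁻³. Annual water volume added = 387 Gt / ρ_w = 3.870×10^14 kg / 1028 kg m⁻³ = 3.765×10^11 m³.
Δh per year = 3.765×10^11 / 3.57×10^14 = 1.05×10^-3 m = 1.05 mm.

≈ 1.05 mm/yr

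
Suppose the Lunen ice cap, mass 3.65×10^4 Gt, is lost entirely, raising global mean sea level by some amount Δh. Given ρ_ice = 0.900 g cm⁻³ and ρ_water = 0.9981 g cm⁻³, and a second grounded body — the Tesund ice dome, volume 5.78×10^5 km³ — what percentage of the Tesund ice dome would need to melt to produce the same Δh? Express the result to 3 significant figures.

≈ 7.02 %

Equal sea-level rise means equal mass of meltwater, i.e. equal mass of ice lost.
Ice mass of Lunen: 3.650×10^16 kg; ice mass of Tesund: 5.202×10^17 kg.
Fraction required = 3.650×10^16 / 5.202×10^17 = 0.0702 → 7.02 %.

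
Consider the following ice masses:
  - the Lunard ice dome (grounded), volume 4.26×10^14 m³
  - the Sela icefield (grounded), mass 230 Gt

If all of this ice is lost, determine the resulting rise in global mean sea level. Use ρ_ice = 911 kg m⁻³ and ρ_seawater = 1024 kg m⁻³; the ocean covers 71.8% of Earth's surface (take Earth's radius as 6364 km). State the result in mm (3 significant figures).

≈ 1040 mm

Lunard: 4.26×10^14 m³ × (911/1024) = 3.790×10^14 m³ of water.
Sela: 230 Gt = 2.300×10^14 kg; dividing by ρ_w = 1024 kg m⁻³ gives 2.246×10^11 m³ of water.
Total added water ≈ 3.792×10^14 m³ over 3.65×10^14 m² → Δh = 1.04 m = 1040 mm.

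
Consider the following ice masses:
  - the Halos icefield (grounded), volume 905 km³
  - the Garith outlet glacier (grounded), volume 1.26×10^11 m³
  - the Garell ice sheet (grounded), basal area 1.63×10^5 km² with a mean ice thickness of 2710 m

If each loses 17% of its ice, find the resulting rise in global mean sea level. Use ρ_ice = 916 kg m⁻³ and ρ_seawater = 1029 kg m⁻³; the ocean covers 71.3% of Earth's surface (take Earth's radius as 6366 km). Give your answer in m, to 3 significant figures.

≈ 0.185 m

Halos: 0.17 × 905 km³ × (916/1029) = 137.0 km³ of water.
Garith: 0.17 × 1.26×10^11 m³ × (916/1029) = 1.907×10^10 m³ of water.
Garell: ice volume = 1.63×10^5 km² × 2710 m = 4.417×10^5 km³; 0.17 × 4.417×10^5 × (916/1029) = 6.685×10^4 km³ of water.
Total added water ≈ 6.700×10^13 m³ over 3.63×10^14 m² → Δh = 0.185 m.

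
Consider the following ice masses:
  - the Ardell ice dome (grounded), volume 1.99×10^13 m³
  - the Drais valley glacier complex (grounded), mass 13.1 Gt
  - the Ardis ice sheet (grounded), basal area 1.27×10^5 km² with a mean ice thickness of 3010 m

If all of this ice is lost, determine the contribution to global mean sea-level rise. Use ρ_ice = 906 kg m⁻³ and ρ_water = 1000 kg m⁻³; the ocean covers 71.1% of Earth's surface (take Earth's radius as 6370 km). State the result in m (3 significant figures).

≈ 1.01 m

Ardell: 1.99×10^13 m³ × (906/1000) = 1.803×10^13 m³ of water.
Drais: 13.1 Gt = 1.310×10^13 kg; dividing by ρ_w = 1000 kg m⁻³ gives 1.310×10^10 m³ of water.
Ardis: ice volume = 1.27×10^5 km² × 3010 m = 3.823×10^5 km³; 3.823×10^5 × (906/1000) = 3.463×10^5 km³ of water.
Total added water ≈ 3.644×10^14 m³ over 3.63×10^14 m² → Δh = 1.01 m.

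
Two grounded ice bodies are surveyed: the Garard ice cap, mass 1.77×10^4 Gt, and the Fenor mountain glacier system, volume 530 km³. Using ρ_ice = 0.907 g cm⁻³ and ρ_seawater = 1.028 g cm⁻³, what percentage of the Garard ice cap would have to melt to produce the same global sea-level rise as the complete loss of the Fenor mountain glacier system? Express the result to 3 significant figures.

≈ 2.72 %

Equal sea-level rise means equal mass of meltwater, i.e. equal mass of ice lost.
Ice mass of Fenor: 4.807×10^14 kg; ice mass of Garard: 1.770×10^16 kg.
Fraction required = 4.807×10^14 / 1.770×10^16 = 0.0272 → 2.72 %.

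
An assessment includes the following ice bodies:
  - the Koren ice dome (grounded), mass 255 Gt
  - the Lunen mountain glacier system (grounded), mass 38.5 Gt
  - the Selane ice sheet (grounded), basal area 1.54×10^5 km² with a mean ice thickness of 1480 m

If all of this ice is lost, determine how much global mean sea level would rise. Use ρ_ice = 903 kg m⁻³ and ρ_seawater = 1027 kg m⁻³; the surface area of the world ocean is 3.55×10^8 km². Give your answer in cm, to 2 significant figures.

Koren: 255 Gt = 2.550×10^14 kg; dividing by ρ_w = 1027 kg m⁻³ gives 2.483×10^11 m³ of water.
Lunen: 38.5 Gt = 3.850×10^13 kg; dividing by ρ_w = 1027 kg m⁻³ gives 3.749×10^10 m³ of water.
Selane: ice volume = 1.54×10^5 km² × 1480 m = 2.279×10^5 km³; 2.279×10^5 × (903/1027) = 2.004×10^5 km³ of water.
Total added water ≈ 2.007×10^14 m³ over 3.55×10^14 m² → Δh = 0.565 m = 57 cm.

≈ 57 cm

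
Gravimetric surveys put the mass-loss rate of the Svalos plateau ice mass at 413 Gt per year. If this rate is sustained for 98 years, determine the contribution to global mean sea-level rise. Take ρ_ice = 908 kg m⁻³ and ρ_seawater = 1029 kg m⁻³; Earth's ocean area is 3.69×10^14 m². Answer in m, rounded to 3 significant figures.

≈ 0.107 m

Total mass lost = 413 Gt/yr × 98 yr = 4.047×10^4 Gt = 4.047×10^16 kg.
ρ_w = 1029 kg m⁻³, so water volume = 4.047×10^16 / 1029 = 3.933×10^13 m³.
Δh = 3.933×10^13 / 3.69×10^14 = 0.107 m.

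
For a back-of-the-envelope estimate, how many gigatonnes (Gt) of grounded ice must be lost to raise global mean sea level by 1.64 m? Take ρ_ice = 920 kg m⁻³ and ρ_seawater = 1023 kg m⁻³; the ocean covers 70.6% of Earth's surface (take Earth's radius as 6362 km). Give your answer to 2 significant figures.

Required water volume = Δh × A = 1.64 m × 3.59×10^14 m² = 5.889×10^14 m³.
ρ_w = 1023 kg m⁻³, so the mass of water = 5.889×10^14 m³ × 1023 kg m⁻³ = 6.025×10^17 kg = 6.0×10^5 Gt (and the same mass of ice, by conservation).

≈ 6.0×10^5 Gt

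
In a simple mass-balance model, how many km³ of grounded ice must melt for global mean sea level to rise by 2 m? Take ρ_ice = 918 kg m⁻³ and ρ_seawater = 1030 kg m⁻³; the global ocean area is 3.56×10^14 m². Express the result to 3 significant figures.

≈ 7.99×10^5 km³

Required water volume = Δh × A = 2 m × 3.56×10^14 m² = 7.120×10^14 m³ = 7.120×10^5 km³.
Ice volume = water volume × ρ_w/ρ_ice = 7.120×10^5 × 1030/918 = 7.99×10^5 km³.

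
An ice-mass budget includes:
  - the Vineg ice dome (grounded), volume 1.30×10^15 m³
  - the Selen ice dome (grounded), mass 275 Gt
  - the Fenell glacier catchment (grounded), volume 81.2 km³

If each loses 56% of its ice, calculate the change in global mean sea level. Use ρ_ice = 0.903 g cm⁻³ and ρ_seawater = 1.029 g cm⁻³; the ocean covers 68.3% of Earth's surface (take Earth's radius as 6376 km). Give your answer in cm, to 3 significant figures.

≈ 183 cm

Vineg: 0.56 × 1.30×10^15 m³ × (903/1029) = 6.389×10^14 m³ of water.
Selen: 0.56 × 275 Gt = 1.540×10^14 kg; dividing by ρ_w = 1.029 g cm⁻³ = 1029 kg m⁻³ gives 1.497×10^11 m³ of water.
Fenell: 0.56 × 81.2 km³ × (903/1029) = 39.90 km³ of water.
Total added water ≈ 6.390×10^14 m³ over 3.49×10^14 m² → Δh = 1.83 m = 183 cm.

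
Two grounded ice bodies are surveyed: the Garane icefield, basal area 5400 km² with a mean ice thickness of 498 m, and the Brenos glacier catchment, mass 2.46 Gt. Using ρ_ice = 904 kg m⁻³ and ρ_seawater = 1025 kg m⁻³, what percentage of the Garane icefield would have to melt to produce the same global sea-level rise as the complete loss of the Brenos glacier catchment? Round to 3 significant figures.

Equal sea-level rise means equal mass of meltwater, i.e. equal mass of ice lost.
Ice mass of Brenos: 2.460×10^12 kg; ice mass of Garane: 2.431×10^15 kg.
Fraction required = 2.460×10^12 / 2.431×10^15 = 1.01×10^-3 → 0.101 %.

≈ 0.101 %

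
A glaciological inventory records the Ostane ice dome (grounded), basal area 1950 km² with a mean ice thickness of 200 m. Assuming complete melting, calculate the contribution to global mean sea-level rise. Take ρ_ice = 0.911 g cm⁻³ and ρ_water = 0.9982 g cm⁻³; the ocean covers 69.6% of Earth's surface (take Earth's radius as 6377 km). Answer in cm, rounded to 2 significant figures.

Ostane: ice volume = 1950 km² × 200 m = 390.0 km³; 390.0 × (911/998.2) = 355.9 km³ of water.
Spread over 3.56×10^14 m² of ocean, Δh = 3.559×10^11 / 3.56×10^14 = 1.00×10^-3 m = 0.10 cm.

≈ 0.10 cm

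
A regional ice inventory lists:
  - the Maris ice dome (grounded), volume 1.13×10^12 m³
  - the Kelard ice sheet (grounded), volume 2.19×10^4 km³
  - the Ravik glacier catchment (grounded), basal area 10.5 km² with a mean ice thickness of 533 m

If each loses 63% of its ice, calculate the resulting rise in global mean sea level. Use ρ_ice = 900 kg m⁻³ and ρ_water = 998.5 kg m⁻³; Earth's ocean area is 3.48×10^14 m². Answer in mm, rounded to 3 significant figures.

Maris: 0.63 × 1.13×10^12 m³ × (900/998.5) = 6.417×10^11 m³ of water.
Kelard: 0.63 × 2.19×10^4 km³ × (900/998.5) = 1.244×10^4 km³ of water.
Ravik: ice volume = 10.5 km² × 533 m = 5.596 km³; 0.63 × 5.596 × (900/998.5) = 3.178 km³ of water.
Total added water ≈ 1.308×10^13 m³ over 3.48×10^14 m² → Δh = 0.0376 m = 37.6 mm.

≈ 37.6 mm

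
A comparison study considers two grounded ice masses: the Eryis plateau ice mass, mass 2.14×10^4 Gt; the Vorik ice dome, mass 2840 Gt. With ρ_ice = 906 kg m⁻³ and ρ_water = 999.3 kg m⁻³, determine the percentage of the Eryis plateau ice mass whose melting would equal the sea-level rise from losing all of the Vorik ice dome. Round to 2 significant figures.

Equal sea-level rise means equal mass of meltwater, i.e. equal mass of ice lost.
Ice mass of Vorik: 2.840×10^15 kg; ice mass of Eryis: 2.140×10^16 kg.
Fraction required = 2.840×10^15 / 2.140×10^16 = 0.133 → 13 %.

≈ 13 %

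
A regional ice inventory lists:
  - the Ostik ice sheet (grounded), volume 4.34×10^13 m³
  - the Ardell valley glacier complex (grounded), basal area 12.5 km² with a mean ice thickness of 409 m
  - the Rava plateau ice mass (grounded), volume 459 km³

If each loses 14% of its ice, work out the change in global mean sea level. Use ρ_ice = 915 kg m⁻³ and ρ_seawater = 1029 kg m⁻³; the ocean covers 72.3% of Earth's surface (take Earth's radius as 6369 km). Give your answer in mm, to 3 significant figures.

Ostik: 0.14 × 4.34×10^13 m³ × (915/1029) = 5.403×10^12 m³ of water.
Ardell: ice volume = 12.5 km² × 409 m = 5.112 km³; 0.14 × 5.112 × (915/1029) = 0.6365 km³ of water.
Rava: 0.14 × 459 km³ × (915/1029) = 57.14 km³ of water.
Total added water ≈ 5.461×10^12 m³ over 3.69×10^14 m² → Δh = 0.0148 m = 14.8 mm.

≈ 14.8 mm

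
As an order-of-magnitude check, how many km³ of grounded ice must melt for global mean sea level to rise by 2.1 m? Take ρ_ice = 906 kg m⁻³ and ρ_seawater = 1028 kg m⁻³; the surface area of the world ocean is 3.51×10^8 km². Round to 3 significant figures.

Required water volume = Δh × A = 2.1 m × 3.51×10^14 m² = 7.371×10^14 m³ = 7.371×10^5 km³.
Ice volume = water volume × ρ_w/ρ_ice = 7.371×10^5 × 1028/906 = 8.36×10^5 km³.

≈ 8.36×10^5 km³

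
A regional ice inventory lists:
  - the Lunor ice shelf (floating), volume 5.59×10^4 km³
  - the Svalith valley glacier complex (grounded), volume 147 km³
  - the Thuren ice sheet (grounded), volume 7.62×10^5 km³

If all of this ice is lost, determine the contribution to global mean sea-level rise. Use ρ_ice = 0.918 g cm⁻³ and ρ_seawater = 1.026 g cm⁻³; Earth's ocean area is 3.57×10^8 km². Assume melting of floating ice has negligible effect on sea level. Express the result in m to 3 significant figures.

≈ 1.91 m

The Lunor ice shelf is floating and already displaces its own weight of water, so its melt adds essentially nothing to sea level.
Svalith: 147 km³ × (918/1026) = 131.5 km³ of water.
Thuren: 7.62×10^5 km³ × (918/1026) = 6.818×10^5 km³ of water.
Total added water ≈ 6.819×10^14 m³ over 3.57×10^14 m² → Δh = 1.91 m.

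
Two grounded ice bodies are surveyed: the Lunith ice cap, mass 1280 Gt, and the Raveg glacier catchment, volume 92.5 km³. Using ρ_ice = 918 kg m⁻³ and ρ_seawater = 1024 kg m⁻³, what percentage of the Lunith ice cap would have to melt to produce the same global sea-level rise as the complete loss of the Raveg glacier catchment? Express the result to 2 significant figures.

Equal sea-level rise means equal mass of meltwater, i.e. equal mass of ice lost.
Ice mass of Raveg: 8.492×10^13 kg; ice mass of Lunith: 1.280×10^15 kg.
Fraction required = 8.492×10^13 / 1.280×10^15 = 0.0663 → 6.6 %.

≈ 6.6 %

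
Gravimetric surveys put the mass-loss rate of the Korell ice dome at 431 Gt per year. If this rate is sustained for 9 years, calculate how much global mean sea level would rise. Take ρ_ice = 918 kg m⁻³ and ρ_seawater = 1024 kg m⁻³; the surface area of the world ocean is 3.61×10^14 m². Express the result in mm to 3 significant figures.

≈ 10.5 mm

Total mass lost = 431 Gt/yr × 9 yr = 3879 Gt = 3.879×10^15 kg.
ρ_w = 1024 kg m⁻³, so water volume = 3.879×10^15 / 1024 = 3.788×10^12 m³.
Δh = 3.788×10^12 / 3.61×10^14 = 0.0105 m = 10.5 mm.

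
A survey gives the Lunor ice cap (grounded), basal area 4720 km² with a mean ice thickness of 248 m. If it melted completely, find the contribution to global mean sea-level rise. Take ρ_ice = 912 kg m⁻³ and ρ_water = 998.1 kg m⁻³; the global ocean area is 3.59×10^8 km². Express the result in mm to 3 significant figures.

Lunor: ice volume = 4720 km² × 248 m = 1171 km³; 1171 × (912/998.1) = 1070 km³ of water.
Spread over 3.59×10^14 m² of ocean, Δh = 1.070×10^12 / 3.59×10^14 = 2.98×10^-3 m = 2.98 mm.

≈ 2.98 mm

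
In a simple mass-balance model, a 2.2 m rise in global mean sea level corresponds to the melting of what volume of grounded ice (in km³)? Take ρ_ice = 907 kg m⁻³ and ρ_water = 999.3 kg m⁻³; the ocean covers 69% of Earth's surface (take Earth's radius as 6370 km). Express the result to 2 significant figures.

Required water volume = Δh × A = 2.2 m × 3.52×10^14 m² = 7.740×10^14 m³ = 7.740×10^5 km³.
Ice volume = water volume × ρ_w/ρ_ice = 7.740×10^5 × 999.3/907 = 8.5×10^5 km³.

≈ 8.5×10^5 km³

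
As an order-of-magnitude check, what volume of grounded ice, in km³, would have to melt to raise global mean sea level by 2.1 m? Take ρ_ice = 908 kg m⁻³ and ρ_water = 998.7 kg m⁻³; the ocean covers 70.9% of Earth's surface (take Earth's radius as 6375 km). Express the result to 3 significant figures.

≈ 8.36×10^5 km³

Required water volume = Δh × A = 2.1 m × 3.62×10^14 m² = 7.604×10^14 m³ = 7.604×10^5 km³.
Ice volume = water volume × ρ_w/ρ_ice = 7.604×10^5 × 998.7/908 = 8.36×10^5 km³.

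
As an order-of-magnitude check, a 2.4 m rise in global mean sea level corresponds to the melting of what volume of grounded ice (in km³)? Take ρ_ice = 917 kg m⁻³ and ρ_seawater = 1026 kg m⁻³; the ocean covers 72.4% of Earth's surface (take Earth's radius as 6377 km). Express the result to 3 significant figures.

Required water volume = Δh × A = 2.4 m × 3.70×10^14 m² = 8.880×10^14 m³ = 8.880×10^5 km³.
Ice volume = water volume × ρ_w/ρ_ice = 8.880×10^5 × 1026/917 = 9.94×10^5 km³.

≈ 9.94×10^5 km³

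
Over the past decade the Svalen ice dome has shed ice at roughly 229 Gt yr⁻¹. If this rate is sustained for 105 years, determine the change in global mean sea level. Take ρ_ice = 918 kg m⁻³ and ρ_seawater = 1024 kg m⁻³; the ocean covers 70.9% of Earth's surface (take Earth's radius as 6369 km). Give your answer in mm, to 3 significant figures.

Total mass lost = 229 Gt/yr × 105 yr = 2.404×10^4 Gt = 2.404×10^16 kg.
ρ_w = 1024 kg m⁻³, so water volume = 2.404×10^16 / 1024 = 2.348×10^13 m³.
Δh = 2.348×10^13 / 3.61×10^14 = 0.0650 m = 65.0 mm.

≈ 65.0 mm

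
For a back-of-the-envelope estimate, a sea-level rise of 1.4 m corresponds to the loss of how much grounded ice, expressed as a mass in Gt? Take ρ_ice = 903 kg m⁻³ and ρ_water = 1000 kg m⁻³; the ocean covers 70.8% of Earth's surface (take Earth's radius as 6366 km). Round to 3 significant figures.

≈ 5.05×10^5 Gt

Required water volume = Δh × A = 1.4 m × 3.61×10^14 m² = 5.048×10^14 m³.
ρ_w = 1000 kg m⁻³, so the mass of water = 5.048×10^14 m³ × 1000 kg m⁻³ = 5.048×10^17 kg = 5.05×10^5 Gt (and the same mass of ice, by conservation).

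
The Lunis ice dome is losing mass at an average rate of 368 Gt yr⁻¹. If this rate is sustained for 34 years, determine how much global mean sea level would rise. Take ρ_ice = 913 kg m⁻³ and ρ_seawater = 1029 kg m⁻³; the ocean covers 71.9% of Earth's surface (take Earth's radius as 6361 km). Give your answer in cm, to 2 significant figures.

Total mass lost = 368 Gt/yr × 34 yr = 1.251×10^4 Gt = 1.251×10^16 kg.
ρ_w = 1029 kg m⁻³, so water volume = 1.251×10^16 / 1029 = 1.216×10^13 m³.
Δh = 1.216×10^13 / 3.66×10^14 = 0.0333 m = 3.3 cm.

≈ 3.3 cm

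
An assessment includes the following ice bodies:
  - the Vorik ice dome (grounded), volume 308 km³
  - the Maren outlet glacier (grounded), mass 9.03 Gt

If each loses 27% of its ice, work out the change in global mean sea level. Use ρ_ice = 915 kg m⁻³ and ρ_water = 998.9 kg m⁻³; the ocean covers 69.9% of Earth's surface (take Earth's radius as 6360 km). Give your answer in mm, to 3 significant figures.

Vorik: 0.27 × 308 km³ × (915/998.9) = 76.18 km³ of water.
Maren: 0.27 × 9.03 Gt = 2.438×10^12 kg; dividing by ρ_w = 998.9 kg m⁻³ gives 2.441×10^9 m³ of water.
Total added water ≈ 7.862×10^10 m³ over 3.55×10^14 m² → Δh = 2.21×10^-4 m = 0.221 mm.

≈ 0.221 mm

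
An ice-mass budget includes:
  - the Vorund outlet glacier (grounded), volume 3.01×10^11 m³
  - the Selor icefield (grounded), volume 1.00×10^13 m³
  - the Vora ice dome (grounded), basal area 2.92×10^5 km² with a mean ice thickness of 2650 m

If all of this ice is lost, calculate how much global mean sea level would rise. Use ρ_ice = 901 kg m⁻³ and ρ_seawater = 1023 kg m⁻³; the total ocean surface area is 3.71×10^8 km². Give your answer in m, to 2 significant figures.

≈ 1.9 m

Vorund: 3.01×10^11 m³ × (901/1023) = 2.651×10^11 m³ of water.
Selor: 1.00×10^13 m³ × (901/1023) = 8.807×10^12 m³ of water.
Vora: ice volume = 2.92×10^5 km² × 2650 m = 7.738×10^5 km³; 7.738×10^5 × (901/1023) = 6.815×10^5 km³ of water.
Total added water ≈ 6.906×10^14 m³ over 3.71×10^14 m² → Δh = 1.86 m.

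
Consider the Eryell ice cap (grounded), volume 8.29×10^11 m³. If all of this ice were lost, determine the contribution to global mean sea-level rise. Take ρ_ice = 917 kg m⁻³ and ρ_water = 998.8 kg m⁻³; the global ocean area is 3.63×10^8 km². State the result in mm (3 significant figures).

≈ 2.10 mm

Eryell: 8.29×10^11 m³ × (917/998.8) = 7.611×10^11 m³ of water.
Spread over 3.63×10^14 m² of ocean, Δh = 7.611×10^11 / 3.63×10^14 = 2.10×10^-3 m = 2.10 mm.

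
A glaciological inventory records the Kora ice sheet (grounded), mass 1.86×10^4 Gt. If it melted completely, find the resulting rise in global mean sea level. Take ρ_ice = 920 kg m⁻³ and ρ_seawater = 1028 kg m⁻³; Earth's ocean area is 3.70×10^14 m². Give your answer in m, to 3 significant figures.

≈ 0.0489 m

Kora: 1.86×10^4 Gt = 1.860×10^16 kg; dividing by ρ_w = 1028 kg m⁻³ gives 1.809×10^13 m³ of water.
Spread over 3.70×10^14 m² of ocean, Δh = 1.809×10^13 / 3.70×10^14 = 0.0489 m.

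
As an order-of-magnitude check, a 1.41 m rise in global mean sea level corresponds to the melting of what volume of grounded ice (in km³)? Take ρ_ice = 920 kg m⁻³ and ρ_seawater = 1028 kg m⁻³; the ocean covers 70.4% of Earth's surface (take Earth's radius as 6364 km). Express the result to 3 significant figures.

≈ 5.65×10^5 km³

Required water volume = Δh × A = 1.41 m × 3.58×10^14 m² = 5.052×10^14 m³ = 5.052×10^5 km³.
Ice volume = water volume × ρ_w/ρ_ice = 5.052×10^5 × 1028/920 = 5.65×10^5 km³.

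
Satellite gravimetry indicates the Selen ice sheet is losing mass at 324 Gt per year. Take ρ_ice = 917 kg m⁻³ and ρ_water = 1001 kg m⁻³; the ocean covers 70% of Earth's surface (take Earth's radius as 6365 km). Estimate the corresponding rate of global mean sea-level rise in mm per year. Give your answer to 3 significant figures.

ρ_w = 1001 kg m⁻³. Annual water volume added = 324 Gt / ρ_w = 3.240×10^14 kg / 1001 kg m⁻³ = 3.237×10^11 m³.
Δh per year = 3.237×10^11 / 3.56×10^14 = 9.08×10^-4 m = 0.908 mm.

≈ 0.908 mm/yr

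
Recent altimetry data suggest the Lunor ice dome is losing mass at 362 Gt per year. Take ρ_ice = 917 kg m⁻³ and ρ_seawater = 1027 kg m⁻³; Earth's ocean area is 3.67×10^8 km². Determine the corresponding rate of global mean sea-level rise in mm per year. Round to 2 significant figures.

ρ_w = 1027 kg m⁻³. Annual water volume added = 362 Gt / ρ_w = 3.620×10^14 kg / 1027 kg m⁻³ = 3.525×10^11 m³.
Δh per year = 3.525×10^11 / 3.67×10^14 = 9.60×10^-4 m = 0.96 mm.

≈ 0.96 mm/yr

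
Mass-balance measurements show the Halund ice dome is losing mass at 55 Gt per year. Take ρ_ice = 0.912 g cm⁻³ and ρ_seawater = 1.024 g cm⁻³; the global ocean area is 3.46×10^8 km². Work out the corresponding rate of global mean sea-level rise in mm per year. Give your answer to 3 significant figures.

ρ_w = 1.024 g cm⁻³ = 1024 kg m⁻³. Annual water volume added = 55 Gt / ρ_w = 5.500×10^13 kg / 1024 kg m⁻³ = 5.371×10^10 m³.
Δh per year = 5.371×10^10 / 3.46×10^14 = 1.55×10^-4 m = 0.155 mm.

≈ 0.155 mm/yr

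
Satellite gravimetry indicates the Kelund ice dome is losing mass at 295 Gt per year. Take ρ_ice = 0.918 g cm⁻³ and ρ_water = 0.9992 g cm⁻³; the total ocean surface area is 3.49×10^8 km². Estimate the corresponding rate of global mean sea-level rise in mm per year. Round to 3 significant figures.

≈ 0.846 mm/yr

ρ_w = 0.9992 g cm⁻³ = 999.2 kg m⁻³. Annual water volume added = 295 Gt / ρ_w = 2.950×10^14 kg / 999.2 kg m⁻³ = 2.952×10^11 m³.
Δh per year = 2.952×10^11 / 3.49×10^14 = 8.46×10^-4 m = 0.846 mm.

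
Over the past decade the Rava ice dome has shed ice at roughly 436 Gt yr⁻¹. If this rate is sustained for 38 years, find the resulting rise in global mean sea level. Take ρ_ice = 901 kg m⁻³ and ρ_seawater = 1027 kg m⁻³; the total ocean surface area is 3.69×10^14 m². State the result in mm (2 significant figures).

≈ 44 mm

Total mass lost = 436 Gt/yr × 38 yr = 1.657×10^4 Gt = 1.657×10^16 kg.
ρ_w = 1027 kg m⁻³, so water volume = 1.657×10^16 / 1027 = 1.613×10^13 m³.
Δh = 1.613×10^13 / 3.69×10^14 = 0.0437 m = 44 mm.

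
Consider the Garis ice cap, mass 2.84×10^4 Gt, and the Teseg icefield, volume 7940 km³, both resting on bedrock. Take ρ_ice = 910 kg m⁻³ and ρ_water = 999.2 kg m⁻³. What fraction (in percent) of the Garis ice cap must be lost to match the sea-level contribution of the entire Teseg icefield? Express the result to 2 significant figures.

Equal sea-level rise means equal mass of meltwater, i.e. equal mass of ice lost.
Ice mass of Teseg: 7.225×10^15 kg; ice mass of Garis: 2.840×10^16 kg.
Fraction required = 7.225×10^15 / 2.840×10^16 = 0.254 → 25 %.

≈ 25 %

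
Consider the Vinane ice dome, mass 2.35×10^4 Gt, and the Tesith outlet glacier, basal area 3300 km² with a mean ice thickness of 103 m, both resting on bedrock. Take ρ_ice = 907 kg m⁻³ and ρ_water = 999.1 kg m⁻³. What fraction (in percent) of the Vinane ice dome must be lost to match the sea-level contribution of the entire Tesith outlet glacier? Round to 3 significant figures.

Equal sea-level rise means equal mass of meltwater, i.e. equal mass of ice lost.
Ice mass of Tesith: 3.083×10^14 kg; ice mass of Vinane: 2.350×10^16 kg.
Fraction required = 3.083×10^14 / 2.350×10^16 = 0.0131 → 1.31 %.

≈ 1.31 %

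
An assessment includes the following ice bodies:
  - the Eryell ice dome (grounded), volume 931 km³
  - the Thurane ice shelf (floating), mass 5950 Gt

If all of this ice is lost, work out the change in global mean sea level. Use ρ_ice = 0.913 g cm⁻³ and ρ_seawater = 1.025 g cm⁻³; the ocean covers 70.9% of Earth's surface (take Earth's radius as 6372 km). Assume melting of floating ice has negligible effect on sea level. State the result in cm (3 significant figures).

Eryell: 931 km³ × (913/1025) = 829.3 km³ of water.
The Thurane ice shelf is floating and already displaces its own weight of water, so its melt adds essentially nothing to sea level.
Total added water ≈ 8.293×10^11 m³ over 3.62×10^14 m² → Δh = 2.29×10^-3 m = 0.229 cm.

≈ 0.229 cm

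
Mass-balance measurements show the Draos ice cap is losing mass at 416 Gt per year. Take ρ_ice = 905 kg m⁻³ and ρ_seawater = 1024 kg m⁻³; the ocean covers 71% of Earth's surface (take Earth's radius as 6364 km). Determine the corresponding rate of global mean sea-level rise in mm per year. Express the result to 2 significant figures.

ρ_w = 1024 kg m⁻³. Annual water volume added = 416 Gt / ρ_w = 4.160×10^14 kg / 1024 kg m⁻³ = 4.062×10^11 m³.
Δh per year = 4.062×10^11 / 3.61×10^14 = 1.12×10^-3 m = 1.1 mm.

≈ 1.1 mm/yr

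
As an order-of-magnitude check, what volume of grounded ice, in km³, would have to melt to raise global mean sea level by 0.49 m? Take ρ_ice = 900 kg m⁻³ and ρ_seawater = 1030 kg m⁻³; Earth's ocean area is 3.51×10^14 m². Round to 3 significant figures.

Required water volume = Δh × A = 0.49 m × 3.51×10^14 m² = 1.720×10^14 m³ = 1.720×10^5 km³.
Ice volume = water volume × ρ_w/ρ_ice = 1.720×10^5 × 1030/900 = 1.97×10^5 km³.

≈ 1.97×10^5 km³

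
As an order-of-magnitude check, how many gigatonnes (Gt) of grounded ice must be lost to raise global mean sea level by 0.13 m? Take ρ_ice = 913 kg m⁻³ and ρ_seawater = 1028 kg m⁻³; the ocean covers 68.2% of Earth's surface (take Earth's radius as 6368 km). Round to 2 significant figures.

Required water volume = Δh × A = 0.13 m × 3.48×10^14 m² = 4.518×10^13 m³.
ρ_w = 1028 kg m⁻³, so the mass of water = 4.518×10^13 m³ × 1028 kg m⁻³ = 4.644×10^16 kg = 4.6×10^4 Gt (and the same mass of ice, by conservation).

≈ 4.6×10^4 Gt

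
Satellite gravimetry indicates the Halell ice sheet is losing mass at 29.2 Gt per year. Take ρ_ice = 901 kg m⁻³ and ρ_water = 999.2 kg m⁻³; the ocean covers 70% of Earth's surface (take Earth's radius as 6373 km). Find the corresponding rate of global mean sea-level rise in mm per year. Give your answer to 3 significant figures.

ρ_w = 999.2 kg m⁻³. Annual water volume added = 29.2 Gt / ρ_w = 2.920×10^13 kg / 999.2 kg m⁻³ = 2.922×10^10 m³.
Δh per year = 2.922×10^10 / 3.57×10^14 = 8.18×10^-5 m = 0.0818 mm.

≈ 0.0818 mm/yr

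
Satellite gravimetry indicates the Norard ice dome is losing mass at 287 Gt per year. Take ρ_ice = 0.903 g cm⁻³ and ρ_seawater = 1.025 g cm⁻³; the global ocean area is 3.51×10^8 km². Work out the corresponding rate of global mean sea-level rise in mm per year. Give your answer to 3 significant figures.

ρ_w = 1.025 g cm⁻³ = 1025 kg m⁻³. Annual water volume added = 287 Gt / ρ_w = 2.870×10^14 kg / 1025 kg m⁻³ = 2.800×10^11 m³.
Δh per year = 2.800×10^11 / 3.51×10^14 = 7.98×10^-4 m = 0.798 mm.

≈ 0.798 mm/yr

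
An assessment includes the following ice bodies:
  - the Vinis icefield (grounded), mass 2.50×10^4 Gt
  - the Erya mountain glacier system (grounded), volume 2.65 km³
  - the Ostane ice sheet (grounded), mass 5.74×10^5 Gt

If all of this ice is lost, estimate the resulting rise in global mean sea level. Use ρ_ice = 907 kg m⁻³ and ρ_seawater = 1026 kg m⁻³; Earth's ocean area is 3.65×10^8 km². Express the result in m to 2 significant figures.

≈ 1.6 m

Vinis: 2.50×10^4 Gt = 2.500×10^16 kg; dividing by ρ_w = 1026 kg m⁻³ gives 2.437×10^13 m³ of water.
Erya: 2.65 km³ × (907/1026) = 2.343 km³ of water.
Ostane: 5.74×10^5 Gt = 5.740×10^17 kg; dividing by ρ_w = 1026 kg m⁻³ gives 5.595×10^14 m³ of water.
Total added water ≈ 5.838×10^14 m³ over 3.65×10^14 m² → Δh = 1.60 m.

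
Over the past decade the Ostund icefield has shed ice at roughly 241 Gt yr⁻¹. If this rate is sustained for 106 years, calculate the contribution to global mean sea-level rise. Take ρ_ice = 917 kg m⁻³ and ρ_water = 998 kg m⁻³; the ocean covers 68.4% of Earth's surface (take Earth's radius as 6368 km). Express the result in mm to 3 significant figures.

Total mass lost = 241 Gt/yr × 106 yr = 2.555×10^4 Gt = 2.555×10^16 kg.
ρ_w = 998 kg m⁻³, so water volume = 2.555×10^16 / 998 = 2.560×10^13 m³.
Δh = 2.560×10^13 / 3.49×10^14 = 0.0734 m = 73.4 mm.

≈ 73.4 mm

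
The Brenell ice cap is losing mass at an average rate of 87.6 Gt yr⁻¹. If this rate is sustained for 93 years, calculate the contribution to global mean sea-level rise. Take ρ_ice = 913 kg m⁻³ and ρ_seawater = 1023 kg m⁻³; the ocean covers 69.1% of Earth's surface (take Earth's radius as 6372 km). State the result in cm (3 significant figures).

Total mass lost = 87.6 Gt/yr × 93 yr = 8147 Gt = 8.147×10^15 kg.
ρ_w = 1023 kg m⁻³, so water volume = 8.147×10^15 / 1023 = 7.964×10^12 m³.
Δh = 7.964×10^12 / 3.53×10^14 = 0.0226 m = 2.26 cm.

≈ 2.26 cm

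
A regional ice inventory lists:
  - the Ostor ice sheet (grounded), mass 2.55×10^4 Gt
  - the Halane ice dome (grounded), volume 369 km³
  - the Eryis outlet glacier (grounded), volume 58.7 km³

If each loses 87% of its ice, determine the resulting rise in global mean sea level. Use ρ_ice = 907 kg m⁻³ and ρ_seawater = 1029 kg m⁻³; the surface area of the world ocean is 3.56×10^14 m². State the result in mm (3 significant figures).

Ostor: 0.87 × 2.55×10^4 Gt = 2.218×10^16 kg; dividing by ρ_w = 1029 kg m⁻³ gives 2.156×10^13 m³ of water.
Halane: 0.87 × 369 km³ × (907/1029) = 283.0 km³ of water.
Eryis: 0.87 × 58.7 km³ × (907/1029) = 45.01 km³ of water.
Total added water ≈ 2.189×10^13 m³ over 3.56×10^14 m² → Δh = 0.0615 m = 61.5 mm.

≈ 61.5 mm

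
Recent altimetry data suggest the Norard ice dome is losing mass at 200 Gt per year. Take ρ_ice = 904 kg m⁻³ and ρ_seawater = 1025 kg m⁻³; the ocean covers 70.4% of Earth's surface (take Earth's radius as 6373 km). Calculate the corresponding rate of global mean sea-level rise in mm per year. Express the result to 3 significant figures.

≈ 0.543 mm/yr

ρ_w = 1025 kg m⁻³. Annual water volume added = 200 Gt / ρ_w = 2.000×10^14 kg / 1025 kg m⁻³ = 1.951×10^11 m³.
Δh per year = 1.951×10^11 / 3.59×10^14 = 5.43×10^-4 m = 0.543 mm.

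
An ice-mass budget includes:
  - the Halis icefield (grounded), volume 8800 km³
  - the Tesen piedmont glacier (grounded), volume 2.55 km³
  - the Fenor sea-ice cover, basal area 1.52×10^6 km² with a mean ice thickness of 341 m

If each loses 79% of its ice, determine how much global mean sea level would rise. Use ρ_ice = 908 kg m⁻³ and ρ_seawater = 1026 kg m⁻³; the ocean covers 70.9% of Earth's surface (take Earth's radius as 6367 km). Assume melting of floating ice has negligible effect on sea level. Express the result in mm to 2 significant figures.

≈ 17 mm

Halis: 0.79 × 8800 km³ × (908/1026) = 6152 km³ of water.
Tesen: 0.79 × 2.55 km³ × (908/1026) = 1.783 km³ of water.
The Fenor sea-ice cover is floating and already displaces its own weight of water, so its melt adds essentially nothing to sea level.
Total added water ≈ 6.154×10^12 m³ over 3.61×10^14 m² → Δh = 0.0170 m = 17 mm.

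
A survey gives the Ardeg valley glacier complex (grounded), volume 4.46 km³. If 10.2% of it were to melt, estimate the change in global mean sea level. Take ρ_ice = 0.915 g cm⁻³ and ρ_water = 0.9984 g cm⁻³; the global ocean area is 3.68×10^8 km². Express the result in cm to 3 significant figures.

Ardeg: 0.102 × 4.46 km³ × (915/998.4) = 0.4169 km³ of water.
Spread over 3.68×10^14 m² of ocean, Δh = 4.169×10^8 / 3.68×10^14 = 1.13×10^-6 m = 1.13×10^-4 cm.

≈ 1.13×10^-4 cm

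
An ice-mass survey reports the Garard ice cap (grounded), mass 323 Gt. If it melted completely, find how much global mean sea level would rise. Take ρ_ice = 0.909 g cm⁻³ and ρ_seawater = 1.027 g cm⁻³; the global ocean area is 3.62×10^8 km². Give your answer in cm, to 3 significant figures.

≈ 0.0869 cm

Garard: 323 Gt = 3.230×10^14 kg; dividing by ρ_w = 1.027 g cm⁻³ = 1027 kg m⁻³ gives 3.145×10^11 m³ of water.
Spread over 3.62×10^14 m² of ocean, Δh = 3.145×10^11 / 3.62×10^14 = 8.69×10^-4 m = 0.0869 cm.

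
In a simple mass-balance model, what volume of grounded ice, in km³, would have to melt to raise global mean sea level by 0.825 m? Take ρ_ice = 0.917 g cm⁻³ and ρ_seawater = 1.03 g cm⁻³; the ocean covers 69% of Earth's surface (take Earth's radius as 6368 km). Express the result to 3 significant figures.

≈ 3.26×10^5 km³

Required water volume = Δh × A = 0.825 m × 3.52×10^14 m² = 2.901×10^14 m³ = 2.901×10^5 km³.
Ice volume = water volume × ρ_w/ρ_ice = 2.901×10^5 × 1030/917 = 3.26×10^5 km³.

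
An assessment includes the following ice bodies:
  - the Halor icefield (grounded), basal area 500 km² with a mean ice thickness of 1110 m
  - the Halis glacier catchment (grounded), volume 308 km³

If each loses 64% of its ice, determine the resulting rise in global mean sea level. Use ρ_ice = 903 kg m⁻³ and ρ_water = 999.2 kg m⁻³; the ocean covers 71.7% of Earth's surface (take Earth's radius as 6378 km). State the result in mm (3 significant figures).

≈ 1.36 mm

Halor: ice volume = 500 km² × 1110 m = 555.0 km³; 0.64 × 555.0 × (903/999.2) = 321.0 km³ of water.
Halis: 0.64 × 308 km³ × (903/999.2) = 178.1 km³ of water.
Total added water ≈ 4.991×10^11 m³ over 3.67×10^14 m² → Δh = 1.36×10^-3 m = 1.36 mm.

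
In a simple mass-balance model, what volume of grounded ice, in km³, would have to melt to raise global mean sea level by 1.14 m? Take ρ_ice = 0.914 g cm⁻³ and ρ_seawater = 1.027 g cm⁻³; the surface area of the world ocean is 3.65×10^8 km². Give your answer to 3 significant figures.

≈ 4.68×10^5 km³

Required water volume = Δh × A = 1.14 m × 3.65×10^14 m² = 4.161×10^14 m³ = 4.161×10^5 km³.
Ice volume = water volume × ρ_w/ρ_ice = 4.161×10^5 × 1027/914 = 4.68×10^5 km³.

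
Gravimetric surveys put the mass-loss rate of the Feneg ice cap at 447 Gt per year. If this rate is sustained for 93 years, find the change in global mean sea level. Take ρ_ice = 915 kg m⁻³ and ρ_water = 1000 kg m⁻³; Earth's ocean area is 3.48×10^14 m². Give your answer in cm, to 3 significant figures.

≈ 11.9 cm

Total mass lost = 447 Gt/yr × 93 yr = 4.157×10^4 Gt = 4.157×10^16 kg.
ρ_w = 1000 kg m⁻³, so water volume = 4.157×10^16 / 1000 = 4.157×10^13 m³.
Δh = 4.157×10^13 / 3.48×10^14 = 0.119 m = 11.9 cm.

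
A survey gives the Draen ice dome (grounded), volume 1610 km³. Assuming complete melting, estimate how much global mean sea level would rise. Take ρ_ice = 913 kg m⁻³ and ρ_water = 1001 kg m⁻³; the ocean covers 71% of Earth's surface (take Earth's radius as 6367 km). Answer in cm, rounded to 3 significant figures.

Draen: 1610 km³ × (913/1001) = 1468 km³ of water.
Spread over 3.62×10^14 m² of ocean, Δh = 1.468×10^12 / 3.62×10^14 = 4.06×10^-3 m = 0.406 cm.

≈ 0.406 cm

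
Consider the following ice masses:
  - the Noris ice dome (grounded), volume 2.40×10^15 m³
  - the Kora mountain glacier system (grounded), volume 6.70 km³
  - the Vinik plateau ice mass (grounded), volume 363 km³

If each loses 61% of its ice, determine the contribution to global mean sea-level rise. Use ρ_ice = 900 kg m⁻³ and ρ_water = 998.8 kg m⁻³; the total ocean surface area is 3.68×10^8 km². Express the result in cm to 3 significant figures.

≈ 359 cm

Noris: 0.61 × 2.40×10^15 m³ × (900/998.8) = 1.319×10^15 m³ of water.
Kora: 0.61 × 6.70 km³ × (900/998.8) = 3.683 km³ of water.
Vinik: 0.61 × 363 km³ × (900/998.8) = 199.5 km³ of water.
Total added water ≈ 1.319×10^15 m³ over 3.68×10^14 m² → Δh = 3.59 m = 359 cm.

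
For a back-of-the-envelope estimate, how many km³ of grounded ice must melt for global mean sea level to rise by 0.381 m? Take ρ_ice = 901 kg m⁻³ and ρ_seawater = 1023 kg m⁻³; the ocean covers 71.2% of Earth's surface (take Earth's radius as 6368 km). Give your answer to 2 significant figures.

≈ 1.6×10^5 km³

Required water volume = Δh × A = 0.381 m × 3.63×10^14 m² = 1.382×10^14 m³ = 1.382×10^5 km³.
Ice volume = water volume × ρ_w/ρ_ice = 1.382×10^5 × 1023/901 = 1.6×10^5 km³.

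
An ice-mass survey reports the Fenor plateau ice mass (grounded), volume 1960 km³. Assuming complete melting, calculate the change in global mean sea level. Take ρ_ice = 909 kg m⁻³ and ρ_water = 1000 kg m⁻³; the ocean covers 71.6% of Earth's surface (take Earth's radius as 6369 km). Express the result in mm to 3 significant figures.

≈ 4.88 mm

Fenor: 1960 km³ × (909/1000) = 1782 km³ of water.
Spread over 3.65×10^14 m² of ocean, Δh = 1.782×10^12 / 3.65×10^14 = 4.88×10^-3 m = 4.88 mm.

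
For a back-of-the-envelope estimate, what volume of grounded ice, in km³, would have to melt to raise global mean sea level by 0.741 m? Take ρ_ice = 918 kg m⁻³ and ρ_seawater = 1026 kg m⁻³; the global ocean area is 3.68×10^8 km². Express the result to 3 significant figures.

≈ 3.05×10^5 km³

Required water volume = Δh × A = 0.741 m × 3.68×10^14 m² = 2.727×10^14 m³ = 2.727×10^5 km³.
Ice volume = water volume × ρ_w/ρ_ice = 2.727×10^5 × 1026/918 = 3.05×10^5 km³.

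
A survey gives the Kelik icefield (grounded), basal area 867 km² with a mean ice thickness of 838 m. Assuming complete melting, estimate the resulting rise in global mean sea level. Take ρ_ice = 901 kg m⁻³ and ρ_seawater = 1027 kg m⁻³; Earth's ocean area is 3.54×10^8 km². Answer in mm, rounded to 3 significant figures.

Kelik: ice volume = 867 km² × 838 m = 726.5 km³; 726.5 × (901/1027) = 637.4 km³ of water.
Spread over 3.54×10^14 m² of ocean, Δh = 6.374×10^11 / 3.54×10^14 = 1.80×10^-3 m = 1.80 mm.

≈ 1.80 mm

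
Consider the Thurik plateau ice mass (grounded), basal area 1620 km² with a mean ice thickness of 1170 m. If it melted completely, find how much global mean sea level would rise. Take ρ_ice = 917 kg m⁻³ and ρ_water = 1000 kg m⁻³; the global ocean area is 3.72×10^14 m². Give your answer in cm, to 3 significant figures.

≈ 0.467 cm

Thurik: ice volume = 1620 km² × 1170 m = 1895 km³; 1895 × (917/1000) = 1738 km³ of water.
Spread over 3.72×10^14 m² of ocean, Δh = 1.738×10^12 / 3.72×10^14 = 4.67×10^-3 m = 0.467 cm.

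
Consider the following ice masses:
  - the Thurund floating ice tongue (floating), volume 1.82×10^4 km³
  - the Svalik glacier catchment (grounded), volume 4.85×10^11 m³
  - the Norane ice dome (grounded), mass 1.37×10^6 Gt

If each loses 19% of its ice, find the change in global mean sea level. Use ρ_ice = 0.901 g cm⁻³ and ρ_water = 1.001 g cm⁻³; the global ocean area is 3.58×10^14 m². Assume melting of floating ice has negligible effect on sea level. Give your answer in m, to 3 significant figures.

The Thurund floating ice tongue is floating and already displaces its own weight of water, so its melt adds essentially nothing to sea level.
Svalik: 0.19 × 4.85×10^11 m³ × (901/1001) = 8.294×10^10 m³ of water.
Norane: 0.19 × 1.37×10^6 Gt = 2.603×10^17 kg; dividing by ρ_w = 1.001 g cm⁻³ = 1001 kg m⁻³ gives 2.600×10^14 m³ of water.
Total added water ≈ 2.601×10^14 m³ over 3.58×10^14 m² → Δh = 0.727 m.

≈ 0.727 m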